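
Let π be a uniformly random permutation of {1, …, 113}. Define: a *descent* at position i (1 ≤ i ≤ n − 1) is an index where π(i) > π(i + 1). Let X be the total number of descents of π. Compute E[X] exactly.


Write X = Σ X_I over i = 1, …, 112, with X_I the indicator of one descent.
There are 112 indicators.
For each fixed i, the pair (π(i), π(i+1)) is a uniformly random ordered pair of distinct values from {1, …, 113}; by symmetry P[π(i) > π(i+1)] = 1/2.
By linearity: E[X] = 112 · (1/2) = (113 − 1) · (1/2) = 56 ≈ 56.0000.

E[X] = 56 = 56.0000.


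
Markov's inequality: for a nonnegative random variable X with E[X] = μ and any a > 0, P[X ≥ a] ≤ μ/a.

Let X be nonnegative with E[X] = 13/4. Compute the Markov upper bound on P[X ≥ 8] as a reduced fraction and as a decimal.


μ = E[X] = 13/4, a = 8.
Markov: P[X ≥ 8] ≤ μ/a = (13/4)/8 = 13/32.
Numerically: ≈ 0.406.
(Since a = 8 > μ = 3.250, the bound 13/32 is < 1 and informative.)

P[X ≥ 8] ≤ 13/32 ≈ 0.406.


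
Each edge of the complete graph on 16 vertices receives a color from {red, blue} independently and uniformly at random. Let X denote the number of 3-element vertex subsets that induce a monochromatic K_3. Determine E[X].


Let X = Σ_S X_S over the C(16, 3) = 560 subsets S of size 3, where X_S = 1 if the K_3 on S is monochromatic.
For a fixed S, the K_3 on S has C(3, 2) = 3 edges. P[all 3 edges red] = (1/2)^3, and likewise for blue, so P[monochromatic] = 2·(1/2)^3 = 2^{1 − 3} = 1/4.
By linearity of expectation: E[X] = C(16, 3) · 2^{1 − 3} = 560 · 1/4 = 140.
Numerically: E[X] ≈ 140.000000.

E[X] = C(16,3)·2^(1−C(3,2)) = 140 ≈ 140.000000.


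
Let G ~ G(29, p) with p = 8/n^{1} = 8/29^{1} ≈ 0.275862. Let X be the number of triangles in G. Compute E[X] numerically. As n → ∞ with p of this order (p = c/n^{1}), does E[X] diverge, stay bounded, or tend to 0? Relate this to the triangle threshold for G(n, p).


Number of potential triangles: C(29, 3) = 3654.
Each occurs with probability p³ ≈ (0.275862)³ ≈ 2.09930706e-02.
By linearity: E[X] = C(29, 3)·p³ ≈ 3654 · 2.09930706e-02 ≈ 76.708680.
Here α = 1, so p = 8/n is exactly at the triangle threshold p ~ 1/n. Asymptotically E[X] → c³/6 = 8³/6 = 256/3 ≈ 85.333333, a bounded constant. In this regime the triangle count is asymptotically Poisson(c³/6).

E[X] ≈ 76.708680; in regime p = Θ(1/n^{1}) E[X] stays bounded (at the triangle threshold p ~ 1/n).


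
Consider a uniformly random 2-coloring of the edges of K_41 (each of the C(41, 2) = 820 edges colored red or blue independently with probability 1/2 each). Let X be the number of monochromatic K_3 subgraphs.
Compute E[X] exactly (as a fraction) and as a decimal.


Let X = Σ_S X_S over the C(41, 3) = 10660 subsets S of size 3, where X_S = 1 if the K_3 on S is monochromatic.
For a fixed S, the K_3 on S has C(3, 2) = 3 edges. P[all 3 edges red] = (1/2)^3, and likewise for blue, so P[monochromatic] = 2·(1/2)^3 = 2^{1 − 3} = 1/4.
By linearity of expectation: E[X] = C(41, 3) · 2^{1 − 3} = 10660 · 1/4 = 2665.
Numerically: E[X] ≈ 2665.000000.

E[X] = C(41,3)·2^(1−C(3,2)) = 2665 ≈ 2665.000000.


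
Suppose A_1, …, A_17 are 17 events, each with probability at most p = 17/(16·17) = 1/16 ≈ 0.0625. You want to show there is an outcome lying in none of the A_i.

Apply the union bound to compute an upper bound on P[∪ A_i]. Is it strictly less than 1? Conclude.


Union bound: P[∪_{i=1}^{17} A_i] ≤ Σ_i P[A_i] ≤ 17·p = 17·(1/16) = 17/16.
Numerically: 17/16 ≈ 1.0625.
Is 17/16 < 1? NO.
Since the bound 17/16 is ≥ 1, the union bound is uninformative here; it does NOT by itself certify existence.

17·p = 17/16 ≈ 1.0625; existence NOT certified by the union bound.


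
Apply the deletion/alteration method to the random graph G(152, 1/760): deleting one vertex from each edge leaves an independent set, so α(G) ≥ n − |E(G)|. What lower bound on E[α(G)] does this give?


E[|E(G)|] = C(152, 2)·p = 11476 · (1/760) = 151/10.
E[α(G)] ≥ n − E[|E(G)|] = 152 − 151/10 = 1369/10.
Numerically: ≈ 136.90000.
(This is only a lower bound; the true E[α(G)] may be larger.)

E[α(G)] ≥ 1369/10 ≈ 136.90000.


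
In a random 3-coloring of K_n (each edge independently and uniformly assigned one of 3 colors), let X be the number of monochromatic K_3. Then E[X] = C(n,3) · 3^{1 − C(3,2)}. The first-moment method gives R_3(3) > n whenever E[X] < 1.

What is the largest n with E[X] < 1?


We need C(n, 3) · 3^{1 − 3} < 1, i.e. C(n, 3) < 3^{3 − 1} = 9.
Check values of n near the boundary:
  n = 3: C(3, 3) = 1; 1 < 9? YES
  n = 4: C(4, 3) = 4; 4 < 9? YES
  n = 5: C(5, 3) = 10; 10 < 9? NO
  n = 6: C(6, 3) = 20; 20 < 9? NO
  n = 7: C(7, 3) = 35; 35 < 9? NO
The largest n with C(n, 3) < 9 is n = 4 (where E[X] = 4/9 ≈ 0.4444). Hence R_3(3) > 4, i.e. R_3(3) ≥ 5.

Largest n = 4; hence R_3(3) > 4.


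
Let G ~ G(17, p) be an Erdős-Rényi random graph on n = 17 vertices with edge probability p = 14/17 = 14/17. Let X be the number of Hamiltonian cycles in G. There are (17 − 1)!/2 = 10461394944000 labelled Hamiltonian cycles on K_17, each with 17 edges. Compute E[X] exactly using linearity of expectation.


K_17 has (17 − 1)!/2 = 10461394944000 labelled Hamiltonian cycles.
For each such Hamiltonian cycle H, let X_H = 1 if all 17 edges of H are present in G. Then P[X_H = 1] = p^{17} = (14/17)^{17} = 30491346729331195904/827240261886336764177.
By linearity: E[X] = Σ_H E[X_H] = 10461394944000 · p^{17} = 10461394944000 · 30491346729331195904/827240261886336764177 = 318982020509976309331579109376000/827240261886336764177.
Numerically: E[X] ≈ 3.85598e+11.

E[X] = 10461394944000 · (14/17)^{17} = 318982020509976309331579109376000/827240261886336764177 ≈ 3.85598e+11.


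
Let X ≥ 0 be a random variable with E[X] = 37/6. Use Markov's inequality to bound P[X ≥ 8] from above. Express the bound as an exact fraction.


μ = E[X] = 37/6, a = 8.
Markov: P[X ≥ 8] ≤ μ/a = (37/6)/8 = 37/48.
Numerically: ≈ 0.771.
(Since a = 8 > μ = 6.167, the bound 37/48 is < 1 and informative.)

P[X ≥ 8] ≤ 37/48 ≈ 0.771.


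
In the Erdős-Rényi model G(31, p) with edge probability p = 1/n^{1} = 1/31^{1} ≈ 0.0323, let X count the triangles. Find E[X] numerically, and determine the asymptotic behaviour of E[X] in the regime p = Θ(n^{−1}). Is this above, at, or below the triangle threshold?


Number of potential triangles: C(31, 3) = 4495.
Each occurs with probability p³ ≈ (0.0323)³ ≈ 3.35672e-05.
By linearity: E[X] = C(31, 3)·p³ ≈ 4495 · 3.35672e-05 ≈ 0.151.
Here α = 1, so p = 1/n is exactly at the triangle threshold p ~ 1/n. Asymptotically E[X] → c³/6 = 1³/6 = 1/6 ≈ 0.167, a bounded constant. In this regime the triangle count is asymptotically Poisson(c³/6).

E[X] ≈ 0.151; in regime p = Θ(1/n^{1}) E[X] stays bounded (at the triangle threshold p ~ 1/n).


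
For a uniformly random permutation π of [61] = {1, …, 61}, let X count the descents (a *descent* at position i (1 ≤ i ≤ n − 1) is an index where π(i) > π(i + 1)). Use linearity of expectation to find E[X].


Write X = Σ X_I over i = 1, …, 60, with X_I the indicator of one descent.
There are 60 indicators.
For each fixed i, the pair (π(i), π(i+1)) is a uniformly random ordered pair of distinct values from {1, …, 61}; by symmetry P[π(i) > π(i+1)] = 1/2.
By linearity: E[X] = 60 · (1/2) = (61 − 1) · (1/2) = 30 ≈ 30.00000.

E[X] = 30 = 30.00000.


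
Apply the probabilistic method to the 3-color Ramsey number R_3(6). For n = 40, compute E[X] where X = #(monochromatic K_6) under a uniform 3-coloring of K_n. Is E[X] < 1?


E[X] = C(40, 6) · 3^{1 − 15} = 3838380 · 3^{−14} = 3838380/4782969.
As a reduced fraction: E[X] = 1279460/1594323 ≈ 0.80251.
Is E[X] < 1? YES.
Since E[X] < 1, there exists a 3-coloring of K_{40} with no monochromatic K_6; hence R_3(6) > 40.

E[X] = 1279460/1594323 ≈ 0.80251; E[X] < 1, so R_3(6) > 40.


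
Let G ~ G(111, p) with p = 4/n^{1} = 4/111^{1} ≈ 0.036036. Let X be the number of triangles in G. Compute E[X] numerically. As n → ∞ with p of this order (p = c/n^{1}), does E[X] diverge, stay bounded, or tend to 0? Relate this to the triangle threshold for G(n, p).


Number of potential triangles: C(111, 3) = 221815.
Each occurs with probability p³ ≈ (0.036036)³ ≈ 4.67962484e-05.
By linearity: E[X] = C(111, 3)·p³ ≈ 221815 · 4.67962484e-05 ≈ 10.380110.
Here α = 1, so p = 4/n is exactly at the triangle threshold p ~ 1/n. Asymptotically E[X] → c³/6 = 4³/6 = 32/3 ≈ 10.666667, a bounded constant. In this regime the triangle count is asymptotically Poisson(c³/6).

E[X] ≈ 10.380110; in regime p = Θ(1/n^{1}) E[X] stays bounded (at the triangle threshold p ~ 1/n).


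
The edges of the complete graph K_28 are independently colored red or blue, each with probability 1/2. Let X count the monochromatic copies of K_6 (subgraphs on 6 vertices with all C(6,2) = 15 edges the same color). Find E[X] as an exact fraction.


Let X = Σ_S X_S over the C(28, 6) = 376740 subsets S of size 6, where X_S = 1 if the K_6 on S is monochromatic.
For a fixed S, the K_6 on S has C(6, 2) = 15 edges. P[all 15 edges red] = (1/2)^15, and likewise for blue, so P[monochromatic] = 2·(1/2)^15 = 2^{1 − 15} = 1/16384.
By linearity: E[X] = C(28, 6) · 2^{1 − 15} = 376740 · 1/16384 = 94185/4096.
Numerically: E[X] ≈ 22.99438.

E[X] = C(28,6)·2^(1−C(6,2)) = 94185/4096 ≈ 22.99438.


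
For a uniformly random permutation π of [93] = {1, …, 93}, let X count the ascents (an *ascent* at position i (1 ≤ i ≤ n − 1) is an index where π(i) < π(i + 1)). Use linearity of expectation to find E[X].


Write X = Σ X_I over i = 1, …, 92, with X_I the indicator of one ascent.
There are 92 indicators.
For each fixed i, the pair (π(i), π(i+1)) is a uniformly random ordered pair of distinct values from {1, …, 93}; by symmetry P[π(i) < π(i+1)] = 1/2.
By linearity: E[X] = 92 · (1/2) = (93 − 1) · (1/2) = 46 ≈ 46.00000.

E[X] = 46 = 46.00000.


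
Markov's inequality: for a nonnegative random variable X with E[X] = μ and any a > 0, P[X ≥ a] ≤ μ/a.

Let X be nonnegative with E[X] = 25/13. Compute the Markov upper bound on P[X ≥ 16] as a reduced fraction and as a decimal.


μ = E[X] = 25/13, a = 16.
Markov: P[X ≥ 16] ≤ μ/a = (25/13)/16 = 25/208.
Numerically: ≈ 0.12019.
(Since a = 16 > μ = 1.92308, the bound 25/208 is < 1 and informative.)

P[X ≥ 16] ≤ 25/208 ≈ 0.12019.


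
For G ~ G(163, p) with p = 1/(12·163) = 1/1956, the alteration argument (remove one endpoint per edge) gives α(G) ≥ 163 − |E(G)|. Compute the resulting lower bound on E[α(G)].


E[|E(G)|] = C(163, 2)·p = 13203 · (1/1956) = 27/4.
E[α(G)] ≥ n − E[|E(G)|] = 163 − 27/4 = 625/4.
Numerically: ≈ 156.250.
(This is only a lower bound; the true E[α(G)] may be larger.)

E[α(G)] ≥ 625/4 ≈ 156.250.


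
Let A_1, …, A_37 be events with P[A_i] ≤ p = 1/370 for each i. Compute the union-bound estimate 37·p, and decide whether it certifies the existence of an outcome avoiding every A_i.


Union bound: P[∪_{i=1}^{37} A_i] ≤ Σ_i P[A_i] ≤ 37·p = 37·(1/370) = 1/10.
Numerically: 1/10 ≈ 0.1000000.
Is 1/10 < 1? YES.
Since P[∪ A_i] ≤ 1/10 < 1, the complement has P[∩ A_i^c] ≥ 1 − 1/10 = 9/10 > 0, so some outcome avoids every A_i.

37·p = 1/10 ≈ 0.1000000; existence CERTIFIED by the union bound.


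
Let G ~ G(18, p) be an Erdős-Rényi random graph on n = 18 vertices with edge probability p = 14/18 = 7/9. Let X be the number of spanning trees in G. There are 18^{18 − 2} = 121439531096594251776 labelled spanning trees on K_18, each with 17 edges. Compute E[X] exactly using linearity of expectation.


K_18 has 18^{18 − 2} = 121439531096594251776 labelled spanning trees.
For each such spanning tree H, let X_H = 1 if all 17 edges of H are present in G. Then P[X_H = 1] = p^{17} = (7/9)^{17} = 232630513987207/16677181699666569.
By linearity of expectation: E[X] = Σ_H E[X_H] = 121439531096594251776 · p^{17} = 121439531096594251776 · 232630513987207/16677181699666569 = 15245673364665597952/9.
Numerically: E[X] ≈ 1.694e+18.

E[X] = 121439531096594251776 · (7/9)^{17} = 15245673364665597952/9 ≈ 1.694e+18.


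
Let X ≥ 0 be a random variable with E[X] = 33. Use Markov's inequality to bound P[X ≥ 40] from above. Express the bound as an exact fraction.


μ = E[X] = 33, a = 40.
Markov: P[X ≥ 40] ≤ μ/a = (33)/40 = 33/40.
Numerically: ≈ 0.825.
(Since a = 40 > μ = 33.000, the bound 33/40 is < 1 and informative.)

P[X ≥ 40] ≤ 33/40 ≈ 0.825.


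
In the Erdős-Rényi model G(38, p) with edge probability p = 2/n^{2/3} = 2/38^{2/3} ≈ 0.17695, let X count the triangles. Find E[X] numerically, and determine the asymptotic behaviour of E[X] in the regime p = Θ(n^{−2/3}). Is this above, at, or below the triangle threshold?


Number of potential triangles: C(38, 3) = 8436.
Each occurs with probability p³ ≈ (0.17695)³ ≈ 5.5401662e-03.
By linearity: E[X] = C(38, 3)·p³ ≈ 8436 · 5.5401662e-03 ≈ 46.73684.
Since α = 2/3 < 1, p = c/n^{2/3} ≫ 1/n is above the triangle threshold p ~ 1/n. Asymptotically E[X] ~ (c³/6)·n^{3(1−α)} = (2³/6)·n^{1} → ∞; triangles are abundant w.h.p.

E[X] ≈ 46.73684; in regime p = Θ(1/n^{2/3}) E[X] diverges (above the triangle threshold p ~ 1/n).


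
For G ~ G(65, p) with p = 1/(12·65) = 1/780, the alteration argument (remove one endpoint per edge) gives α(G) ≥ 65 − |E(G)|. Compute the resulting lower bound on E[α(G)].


E[|E(G)|] = C(65, 2)·p = 2080 · (1/780) = 8/3.
E[α(G)] ≥ n − E[|E(G)|] = 65 − 8/3 = 187/3.
Numerically: ≈ 62.3333.
(This is only a lower bound; the true E[α(G)] may be larger.)

E[α(G)] ≥ 187/3 ≈ 62.3333.


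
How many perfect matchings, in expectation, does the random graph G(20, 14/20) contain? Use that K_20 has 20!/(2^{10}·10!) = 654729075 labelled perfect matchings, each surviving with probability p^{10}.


K_20 has 20!/(2^{10}·10!) = 654729075 labelled perfect matchings.
For each such perfect matching H, let X_H = 1 if all 10 edges of H are present in G. Then P[X_H = 1] = p^{10} = (7/10)^{10} = 282475249/10000000000.
By linearity of expectation: E[X] = Σ_H E[X_H] = 654729075 · p^{10} = 654729075 · 282475249/10000000000 = 7397790339526587/400000000.
Numerically: E[X] ≈ 1.84945e+07.

E[X] = 654729075 · (7/10)^{10} = 7397790339526587/400000000 ≈ 1.84945e+07.


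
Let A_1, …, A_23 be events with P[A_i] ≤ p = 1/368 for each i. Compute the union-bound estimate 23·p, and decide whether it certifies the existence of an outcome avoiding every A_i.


Union bound: P[∪_{i=1}^{23} A_i] ≤ Σ_i P[A_i] ≤ 23·p = 23·(1/368) = 1/16.
Numerically: 1/16 ≈ 0.062.
Is 1/16 < 1? YES.
Since P[∪ A_i] ≤ 1/16 < 1, the complement has P[∩ A_i^c] ≥ 1 − 1/16 = 15/16 > 0, so some outcome avoids every A_i.

23·p = 1/16 ≈ 0.062; existence CERTIFIED by the union bound.


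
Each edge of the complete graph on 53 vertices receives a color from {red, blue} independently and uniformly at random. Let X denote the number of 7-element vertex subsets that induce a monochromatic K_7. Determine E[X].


Let X = Σ_S X_S over the C(53, 7) = 154143080 subsets S of size 7, where X_S = 1 if the K_7 on S is monochromatic.
For a fixed S, the K_7 on S has C(7, 2) = 21 edges. P[all 21 edges red] = (1/2)^21, and likewise for blue, so P[monochromatic] = 2·(1/2)^21 = 2^{1 − 21} = 1/1048576.
By linearity: E[X] = C(53, 7) · 2^{1 − 21} = 154143080 · 1/1048576 = 19267885/131072.
Numerically: E[X] ≈ 147.002.

E[X] = C(53,7)·2^(1−C(7,2)) = 19267885/131072 ≈ 147.002.


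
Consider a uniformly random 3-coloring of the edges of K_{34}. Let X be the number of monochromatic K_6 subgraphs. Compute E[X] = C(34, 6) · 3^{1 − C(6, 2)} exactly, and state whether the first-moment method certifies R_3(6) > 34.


E[X] = C(34, 6) · 3^{1 − 15} = 1344904 · 3^{−14} = 1344904/4782969.
As a reduced fraction: E[X] = 1344904/4782969 ≈ 0.28119.
Is E[X] < 1? YES.
Since E[X] < 1, there exists a 3-coloring of K_{34} with no monochromatic K_6; hence R_3(6) > 34.

E[X] = 1344904/4782969 ≈ 0.28119; E[X] < 1, so R_3(6) > 34.


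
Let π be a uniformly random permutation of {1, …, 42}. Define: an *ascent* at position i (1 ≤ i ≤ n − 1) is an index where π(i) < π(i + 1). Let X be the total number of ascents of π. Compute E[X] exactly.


Write X = Σ X_I over i = 1, …, 41, with X_I the indicator of one ascent.
There are 41 indicators.
For each fixed i, the pair (π(i), π(i+1)) is a uniformly random ordered pair of distinct values from {1, …, 42}; by symmetry P[π(i) < π(i+1)] = 1/2.
By linearity: E[X] = 41 · (1/2) = (42 − 1) · (1/2) = 41/2 ≈ 20.50000.

E[X] = 41/2 = 20.50000.


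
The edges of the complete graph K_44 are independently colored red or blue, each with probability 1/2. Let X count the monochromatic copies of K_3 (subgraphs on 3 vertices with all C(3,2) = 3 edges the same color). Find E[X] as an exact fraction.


Let X = Σ_S X_S over the C(44, 3) = 13244 subsets S of size 3, where X_S = 1 if the K_3 on S is monochromatic.
For a fixed S, the K_3 on S has C(3, 2) = 3 edges. P[all 3 edges red] = (1/2)^3, and likewise for blue, so P[monochromatic] = 2·(1/2)^3 = 2^{1 − 3} = 1/4.
By linearity: E[X] = C(44, 3) · 2^{1 − 3} = 13244 · 1/4 = 3311.
Numerically: E[X] ≈ 3311.000000.

E[X] = C(44,3)·2^(1−C(3,2)) = 3311 ≈ 3311.000000.


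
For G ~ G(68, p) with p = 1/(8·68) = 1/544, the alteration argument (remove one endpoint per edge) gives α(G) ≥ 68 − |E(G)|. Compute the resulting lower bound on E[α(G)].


E[|E(G)|] = C(68, 2)·p = 2278 · (1/544) = 67/16.
E[α(G)] ≥ n − E[|E(G)|] = 68 − 67/16 = 1021/16.
Numerically: ≈ 63.8125.
(This is only a lower bound; the true E[α(G)] may be larger.)

E[α(G)] ≥ 1021/16 ≈ 63.8125.


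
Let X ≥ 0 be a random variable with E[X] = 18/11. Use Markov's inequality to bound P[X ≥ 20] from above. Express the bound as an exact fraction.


μ = E[X] = 18/11, a = 20.
Markov: P[X ≥ 20] ≤ μ/a = (18/11)/20 = 9/110.
Numerically: ≈ 0.082.
(Since a = 20 > μ = 1.636, the bound 9/110 is < 1 and informative.)

P[X ≥ 20] ≤ 9/110 ≈ 0.082.


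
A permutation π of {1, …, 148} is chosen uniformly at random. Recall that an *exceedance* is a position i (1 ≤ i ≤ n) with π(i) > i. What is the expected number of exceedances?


Write X = Σ_{i=1}^{148} X_i, where X_i = 1_{π(i) > i}.
For each fixed i, π(i) is uniform over {1, …, 148} (marginal of a uniform permutation), so P[π(i) > i] = (n − i)/n. Summing: Σ_{i=1}^{148} (n − i)/n = (0 + 1 + … + 147)/148 = 148(148 − 1)/(2·148) = (148 − 1)/2.
Hence E[X] = Σ_{i=1}^{148} (148 − i)/148 = 147/2 ≈ 73.5000.

E[X] = 147/2 = 73.5000.


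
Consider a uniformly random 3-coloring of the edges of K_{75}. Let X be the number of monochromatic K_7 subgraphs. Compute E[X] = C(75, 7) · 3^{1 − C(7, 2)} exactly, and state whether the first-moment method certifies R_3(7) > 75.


E[X] = C(75, 7) · 3^{1 − 21} = 1984829850 · 3^{−20} = 1984829850/3486784401.
As a reduced fraction: E[X] = 220536650/387420489 ≈ 0.5692.
Is E[X] < 1? YES.
Since E[X] < 1, there exists a 3-coloring of K_{75} with no monochromatic K_7; hence R_3(7) > 75.

E[X] = 220536650/387420489 ≈ 0.5692; E[X] < 1, so R_3(7) > 75.


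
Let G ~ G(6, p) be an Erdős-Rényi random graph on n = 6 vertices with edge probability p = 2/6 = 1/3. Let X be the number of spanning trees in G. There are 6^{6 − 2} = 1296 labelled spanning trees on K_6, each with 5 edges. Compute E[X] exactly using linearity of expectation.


K_6 has 6^{6 − 2} = 1296 labelled spanning trees.
For each such spanning tree H, let X_H = 1 if all 5 edges of H are present in G. Then P[X_H = 1] = p^{5} = (1/3)^{5} = 1/243.
Summing the indicators: E[X] = Σ_H E[X_H] = 1296 · p^{5} = 1296 · 1/243 = 16/3.
Numerically: E[X] ≈ 5.33333.

E[X] = 1296 · (1/3)^{5} = 16/3 ≈ 5.33333.


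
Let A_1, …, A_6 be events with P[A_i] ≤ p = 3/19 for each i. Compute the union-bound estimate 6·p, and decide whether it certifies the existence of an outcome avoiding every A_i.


Union bound: P[∪_{i=1}^{6} A_i] ≤ Σ_i P[A_i] ≤ 6·p = 6·(3/19) = 18/19.
Numerically: 18/19 ≈ 0.9473684.
Is 18/19 < 1? YES.
Since P[∪ A_i] ≤ 18/19 < 1, the complement has P[∩ A_i^c] ≥ 1 − 18/19 = 1/19 > 0, so some outcome avoids every A_i.

6·p = 18/19 ≈ 0.9473684; existence CERTIFIED by the union bound.


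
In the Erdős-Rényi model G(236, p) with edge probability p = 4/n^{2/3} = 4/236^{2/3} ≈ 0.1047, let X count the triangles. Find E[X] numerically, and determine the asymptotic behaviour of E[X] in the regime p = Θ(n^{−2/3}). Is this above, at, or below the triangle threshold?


Number of potential triangles: C(236, 3) = 2162940.
Each occurs with probability p³ ≈ (0.1047)³ ≈ 1.149095e-03.
By linearity: E[X] = C(236, 3)·p³ ≈ 2162940 · 1.149095e-03 ≈ 2485.4237.
Since α = 2/3 < 1, p = c/n^{2/3} ≫ 1/n is above the triangle threshold p ~ 1/n. Asymptotically E[X] ~ (c³/6)·n^{3(1−α)} = (4³/6)·n^{1} → ∞; triangles are abundant w.h.p.

E[X] ≈ 2485.4237; in regime p = Θ(1/n^{2/3}) E[X] diverges (above the triangle threshold p ~ 1/n).


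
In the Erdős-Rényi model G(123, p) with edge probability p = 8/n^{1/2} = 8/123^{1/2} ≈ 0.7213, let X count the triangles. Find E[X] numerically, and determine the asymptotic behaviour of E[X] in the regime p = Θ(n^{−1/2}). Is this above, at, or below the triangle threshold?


Number of potential triangles: C(123, 3) = 302621.
Each occurs with probability p³ ≈ (0.7213)³ ≈ 3.753291e-01.
By linearity: E[X] = C(123, 3)·p³ ≈ 302621 · 3.753291e-01 ≈ 113582.4823.
Since α = 1/2 < 1, p = c/n^{1/2} ≫ 1/n is above the triangle threshold p ~ 1/n. Asymptotically E[X] ~ (c³/6)·n^{3(1−α)} = (8³/6)·n^{1.5} → ∞; triangles are abundant w.h.p.

E[X] ≈ 113582.4823; in regime p = Θ(1/n^{1/2}) E[X] diverges (above the triangle threshold p ~ 1/n).


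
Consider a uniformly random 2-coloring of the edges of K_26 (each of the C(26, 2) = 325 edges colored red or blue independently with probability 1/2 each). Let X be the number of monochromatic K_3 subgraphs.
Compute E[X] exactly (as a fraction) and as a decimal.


Let X = Σ_S X_S over the C(26, 3) = 2600 subsets S of size 3, where X_S = 1 if the K_3 on S is monochromatic.
For a fixed S, the K_3 on S has C(3, 2) = 3 edges. P[all 3 edges red] = (1/2)^3, and likewise for blue, so P[monochromatic] = 2·(1/2)^3 = 2^{1 − 3} = 1/4.
Summing: E[X] = C(26, 3) · 2^{1 − 3} = 2600 · 1/4 = 650.
Numerically: E[X] ≈ 650.000.

E[X] = C(26,3)·2^(1−C(3,2)) = 650 ≈ 650.000.


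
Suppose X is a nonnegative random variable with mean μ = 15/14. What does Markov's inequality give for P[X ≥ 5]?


μ = E[X] = 15/14, a = 5.
Markov: P[X ≥ 5] ≤ μ/a = (15/14)/5 = 3/14.
Numerically: ≈ 0.2143.
(Since a = 5 > μ = 1.0714, the bound 3/14 is < 1 and informative.)

P[X ≥ 5] ≤ 3/14 ≈ 0.2143.


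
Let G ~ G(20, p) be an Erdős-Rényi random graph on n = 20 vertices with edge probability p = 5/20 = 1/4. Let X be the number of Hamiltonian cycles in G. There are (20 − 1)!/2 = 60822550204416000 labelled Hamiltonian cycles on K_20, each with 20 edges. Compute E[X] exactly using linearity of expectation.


K_20 has (20 − 1)!/2 = 60822550204416000 labelled Hamiltonian cycles.
For each such Hamiltonian cycle H, let X_H = 1 if all 20 edges of H are present in G. Then P[X_H = 1] = p^{20} = (1/4)^{20} = 1/1099511627776.
By linearity: E[X] = Σ_H E[X_H] = 60822550204416000 · p^{20} = 60822550204416000 · 1/1099511627776 = 1856156927625/33554432.
Numerically: E[X] ≈ 55318.

E[X] = 60822550204416000 · (1/4)^{20} = 1856156927625/33554432 ≈ 55318.


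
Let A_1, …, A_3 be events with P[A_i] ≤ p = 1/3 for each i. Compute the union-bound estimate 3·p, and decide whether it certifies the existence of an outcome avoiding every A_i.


Union bound: P[∪_{i=1}^{3} A_i] ≤ Σ_i P[A_i] ≤ 3·p = 3·(1/3) = 1.
Numerically: 1 ≈ 1.0000000.
Is 1 < 1? NO.
Since the bound 1 is ≥ 1, the union bound is uninformative here; it does NOT by itself certify existence.

3·p = 1 ≈ 1.0000000; existence NOT certified by the union bound.


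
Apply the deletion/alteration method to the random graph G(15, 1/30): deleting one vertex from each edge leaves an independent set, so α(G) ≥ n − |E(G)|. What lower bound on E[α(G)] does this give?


E[|E(G)|] = C(15, 2)·p = 105 · (1/30) = 7/2.
E[α(G)] ≥ n − E[|E(G)|] = 15 − 7/2 = 23/2.
Numerically: ≈ 11.500000.
(This is only a lower bound; the true E[α(G)] may be larger.)

E[α(G)] ≥ 23/2 ≈ 11.500000.


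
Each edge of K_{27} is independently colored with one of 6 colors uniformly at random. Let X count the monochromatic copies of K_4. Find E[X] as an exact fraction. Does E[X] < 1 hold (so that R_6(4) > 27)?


E[X] = C(27, 4) · 6^{1 − 6} = 17550 · 6^{−5} = 17550/7776.
As a reduced fraction: E[X] = 325/144 ≈ 2.257.
Is E[X] < 1? NO.
Since E[X] ≥ 1, the first-moment bound is inconclusive at n = 27; it does NOT by itself certify R_6(4) > 27.

E[X] = 325/144 ≈ 2.257; E[X] ≥ 1; first-moment method inconclusive here.


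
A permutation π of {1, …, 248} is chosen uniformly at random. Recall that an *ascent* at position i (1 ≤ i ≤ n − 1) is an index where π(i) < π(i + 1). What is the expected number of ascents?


Write X = Σ X_I over i = 1, …, 247, with X_I the indicator of one ascent.
There are 247 indicators.
For each fixed i, the pair (π(i), π(i+1)) is a uniformly random ordered pair of distinct values from {1, …, 248}; by symmetry P[π(i) < π(i+1)] = 1/2.
By linearity: E[X] = 247 · (1/2) = (248 − 1) · (1/2) = 247/2 ≈ 123.50000.

E[X] = 247/2 = 123.50000.


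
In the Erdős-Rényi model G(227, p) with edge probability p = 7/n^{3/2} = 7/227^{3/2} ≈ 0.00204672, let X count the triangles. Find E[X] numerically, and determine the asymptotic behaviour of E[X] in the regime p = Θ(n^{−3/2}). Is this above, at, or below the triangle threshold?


Number of potential triangles: C(227, 3) = 1923825.
Each occurs with probability p³ ≈ (0.00204672)³ ≈ 8.57388714e-09.
By linearity: E[X] = C(227, 3)·p³ ≈ 1923825 · 8.57388714e-09 ≈ 0.016495.
Since α = 3/2 > 1, p = c/n^{3/2} = o(1/n) is below the triangle threshold p ~ 1/n. Asymptotically E[X] ~ (c³/6)·n^{3(1−α)} = (7³/6)·n^{-1.5} → 0, so by Markov's inequality G has no triangles w.h.p.

E[X] ≈ 0.016495; in regime p = Θ(1/n^{3/2}) E[X] tends to 0 (below the triangle threshold p ~ 1/n).


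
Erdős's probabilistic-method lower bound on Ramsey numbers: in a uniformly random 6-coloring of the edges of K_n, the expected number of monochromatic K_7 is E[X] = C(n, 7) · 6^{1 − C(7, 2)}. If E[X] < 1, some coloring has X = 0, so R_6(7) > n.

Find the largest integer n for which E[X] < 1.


We need C(n, 7) · 6^{1 − 21} < 1, i.e. C(n, 7) < 6^{21 − 1} = 3656158440062976.
Check values of n near the boundary:
  n = 565: C(565, 7) = 3513212521235560; 3513212521235560 < 3656158440062976? YES
  n = 566: C(566, 7) = 3557206237959440; 3557206237959440 < 3656158440062976? YES
  n = 567: C(567, 7) = 3601671315933933; 3601671315933933 < 3656158440062976? YES
  n = 568: C(568, 7) = 3646611956239704; 3646611956239704 < 3656158440062976? YES
  n = 569: C(569, 7) = 3692032389858348; 3692032389858348 < 3656158440062976? NO
  n = 570: C(570, 7) = 3737936877831720; 3737936877831720 < 3656158440062976? NO
  n = 571: C(571, 7) = 3784329711421830; 3784329711421830 < 3656158440062976? NO
The largest n with C(n, 7) < 3656158440062976 is n = 568 (where E[X] = 16882462760369/16926659444736 ≈ 0.9973889). Hence R_6(7) > 568, i.e. R_6(7) ≥ 569.

Largest n = 568; hence R_6(7) > 568.


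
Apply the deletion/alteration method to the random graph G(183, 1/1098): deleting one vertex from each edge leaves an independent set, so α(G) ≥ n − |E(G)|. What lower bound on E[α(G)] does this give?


E[|E(G)|] = C(183, 2)·p = 16653 · (1/1098) = 91/6.
E[α(G)] ≥ n − E[|E(G)|] = 183 − 91/6 = 1007/6.
Numerically: ≈ 167.833.
(This is only a lower bound; the true E[α(G)] may be larger.)

E[α(G)] ≥ 1007/6 ≈ 167.833.


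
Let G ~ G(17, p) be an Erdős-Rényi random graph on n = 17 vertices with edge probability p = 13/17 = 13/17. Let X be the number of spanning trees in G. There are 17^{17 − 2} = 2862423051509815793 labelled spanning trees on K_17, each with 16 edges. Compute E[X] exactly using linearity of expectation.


K_17 has 17^{17 − 2} = 2862423051509815793 labelled spanning trees.
For each such spanning tree H, let X_H = 1 if all 16 edges of H are present in G. Then P[X_H = 1] = p^{16} = (13/17)^{16} = 665416609183179841/48661191875666868481.
Summing the indicators: E[X] = Σ_H E[X_H] = 2862423051509815793 · p^{16} = 2862423051509815793 · 665416609183179841/48661191875666868481 = 665416609183179841/17.
Numerically: E[X] ≈ 3.91422e+16.

E[X] = 2862423051509815793 · (13/17)^{16} = 665416609183179841/17 ≈ 3.91422e+16.


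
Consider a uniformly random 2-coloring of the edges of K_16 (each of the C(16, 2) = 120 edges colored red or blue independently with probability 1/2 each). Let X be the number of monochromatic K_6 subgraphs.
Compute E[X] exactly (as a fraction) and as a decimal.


Let X = Σ_S X_S over the C(16, 6) = 8008 subsets S of size 6, where X_S = 1 if the K_6 on S is monochromatic.
For a fixed S, the K_6 on S has C(6, 2) = 15 edges. P[all 15 edges red] = (1/2)^15, and likewise for blue, so P[monochromatic] = 2·(1/2)^15 = 2^{1 − 15} = 1/16384.
By linearity of expectation: E[X] = C(16, 6) · 2^{1 − 15} = 8008 · 1/16384 = 1001/2048.
Numerically: E[X] ≈ 0.488770.

E[X] = C(16,6)·2^(1−C(6,2)) = 1001/2048 ≈ 0.488770.


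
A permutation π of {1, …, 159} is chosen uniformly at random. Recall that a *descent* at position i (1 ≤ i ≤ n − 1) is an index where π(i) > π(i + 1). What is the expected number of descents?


Write X = Σ X_I over i = 1, …, 158, with X_I the indicator of one descent.
There are 158 indicators.
For each fixed i, the pair (π(i), π(i+1)) is a uniformly random ordered pair of distinct values from {1, …, 159}; by symmetry P[π(i) > π(i+1)] = 1/2.
By linearity: E[X] = 158 · (1/2) = (159 − 1) · (1/2) = 79 ≈ 79.00000.

E[X] = 79 = 79.00000.


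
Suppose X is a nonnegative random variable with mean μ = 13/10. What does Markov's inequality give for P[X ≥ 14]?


μ = E[X] = 13/10, a = 14.
Markov: P[X ≥ 14] ≤ μ/a = (13/10)/14 = 13/140.
Numerically: ≈ 0.092857.
(Since a = 14 > μ = 1.300000, the bound 13/140 is < 1 and informative.)

P[X ≥ 14] ≤ 13/140 ≈ 0.092857.


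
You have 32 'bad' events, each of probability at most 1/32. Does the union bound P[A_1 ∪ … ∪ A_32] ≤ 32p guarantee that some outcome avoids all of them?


Union bound: P[∪_{i=1}^{32} A_i] ≤ Σ_i P[A_i] ≤ 32·p = 32·(1/32) = 1.
Numerically: 1 ≈ 1.00000.
Is 1 < 1? NO.
Since the bound 1 is ≥ 1, the union bound is uninformative here; it does NOT by itself certify existence.

32·p = 1 ≈ 1.00000; existence NOT certified by the union bound.


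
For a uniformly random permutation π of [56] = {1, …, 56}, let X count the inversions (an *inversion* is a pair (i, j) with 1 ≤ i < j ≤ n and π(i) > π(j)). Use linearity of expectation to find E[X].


Write X = Σ X_I over the C(56, 2) = 1540 pairs i < j, with X_I the indicator of one inversion.
There are 1540 indicators.
For each fixed pair i < j, the values π(i) and π(j) are two distinct elements of {1, …, 56} in uniformly random order; by symmetry P[π(i) > π(j)] = 1/2.
By linearity: E[X] = 1540 · (1/2) = C(56, 2) · (1/2) = 1540/2 = 770 ≈ 770.000000.

E[X] = 770 = 770.000000.


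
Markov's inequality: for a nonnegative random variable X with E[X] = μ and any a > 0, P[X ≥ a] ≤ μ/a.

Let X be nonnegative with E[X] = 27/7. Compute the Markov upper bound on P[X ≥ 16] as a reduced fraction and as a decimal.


μ = E[X] = 27/7, a = 16.
Markov: P[X ≥ 16] ≤ μ/a = (27/7)/16 = 27/112.
Numerically: ≈ 0.24107.
(Since a = 16 > μ = 3.85714, the bound 27/112 is < 1 and informative.)

P[X ≥ 16] ≤ 27/112 ≈ 0.24107.


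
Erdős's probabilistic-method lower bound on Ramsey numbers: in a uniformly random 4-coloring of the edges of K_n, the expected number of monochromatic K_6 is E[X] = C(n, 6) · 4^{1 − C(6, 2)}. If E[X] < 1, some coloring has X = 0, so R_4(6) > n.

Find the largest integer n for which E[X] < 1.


We need C(n, 6) · 4^{1 − 15} < 1, i.e. C(n, 6) < 4^{15 − 1} = 268435456.
Check values of n near the boundary:
  n = 75: C(75, 6) = 201359550; 201359550 < 268435456? YES
  n = 76: C(76, 6) = 218618940; 218618940 < 268435456? YES
  n = 77: C(77, 6) = 237093780; 237093780 < 268435456? YES
  n = 78: C(78, 6) = 256851595; 256851595 < 268435456? YES
  n = 79: C(79, 6) = 277962685; 277962685 < 268435456? NO
  n = 80: C(80, 6) = 300500200; 300500200 < 268435456? NO
The largest n with C(n, 6) < 268435456 is n = 78 (where E[X] = 256851595/268435456 ≈ 0.9568468). Hence R_4(6) > 78, i.e. R_4(6) ≥ 79.

Largest n = 78; hence R_4(6) > 78.


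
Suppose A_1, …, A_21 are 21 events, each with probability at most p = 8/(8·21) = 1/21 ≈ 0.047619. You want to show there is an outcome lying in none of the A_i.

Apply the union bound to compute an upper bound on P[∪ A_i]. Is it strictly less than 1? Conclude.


Union bound: P[∪_{i=1}^{21} A_i] ≤ Σ_i P[A_i] ≤ 21·p = 21·(1/21) = 1.
Numerically: 1 ≈ 1.000000.
Is 1 < 1? NO.
Since the bound 1 is ≥ 1, the union bound is uninformative here; it does NOT by itself certify existence.

21·p = 1 ≈ 1.000000; existence NOT certified by the union bound.


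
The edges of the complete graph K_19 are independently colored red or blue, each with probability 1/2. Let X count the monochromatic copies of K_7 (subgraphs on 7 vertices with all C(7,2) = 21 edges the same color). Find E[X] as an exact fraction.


Let X = Σ_S X_S over the C(19, 7) = 50388 subsets S of size 7, where X_S = 1 if the K_7 on S is monochromatic.
For a fixed S, the K_7 on S has C(7, 2) = 21 edges. P[all 21 edges red] = (1/2)^21, and likewise for blue, so P[monochromatic] = 2·(1/2)^21 = 2^{1 − 21} = 1/1048576.
By linearity of expectation: E[X] = C(19, 7) · 2^{1 − 21} = 50388 · 1/1048576 = 12597/262144.
Numerically: E[X] ≈ 0.0481.

E[X] = C(19,7)·2^(1−C(7,2)) = 12597/262144 ≈ 0.0481.


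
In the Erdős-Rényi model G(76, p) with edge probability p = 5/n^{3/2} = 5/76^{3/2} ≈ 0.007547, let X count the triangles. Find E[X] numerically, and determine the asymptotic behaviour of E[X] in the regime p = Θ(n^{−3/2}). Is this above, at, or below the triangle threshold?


Number of potential triangles: C(76, 3) = 70300.
Each occurs with probability p³ ≈ (0.007547)³ ≈ 4.297826e-07.
By linearity: E[X] = C(76, 3)·p³ ≈ 70300 · 4.297826e-07 ≈ 0.0302.
Since α = 3/2 > 1, p = c/n^{3/2} = o(1/n) is below the triangle threshold p ~ 1/n. Asymptotically E[X] ~ (c³/6)·n^{3(1−α)} = (5³/6)·n^{-1.5} → 0, so by Markov's inequality G has no triangles w.h.p.

E[X] ≈ 0.0302; in regime p = Θ(1/n^{3/2}) E[X] tends to 0 (below the triangle threshold p ~ 1/n).


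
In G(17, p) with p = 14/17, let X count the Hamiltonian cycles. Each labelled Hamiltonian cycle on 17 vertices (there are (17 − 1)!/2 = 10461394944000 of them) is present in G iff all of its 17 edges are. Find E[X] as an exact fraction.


K_17 has (17 − 1)!/2 = 10461394944000 labelled Hamiltonian cycles.
For each such Hamiltonian cycle H, let X_H = 1 if all 17 edges of H are present in G. Then P[X_H = 1] = p^{17} = (14/17)^{17} = 30491346729331195904/827240261886336764177.
By linearity of expectation: E[X] = Σ_H E[X_H] = 10461394944000 · p^{17} = 10461394944000 · 30491346729331195904/827240261886336764177 = 318982020509976309331579109376000/827240261886336764177.
Numerically: E[X] ≈ 3.856e+11.

E[X] = 10461394944000 · (14/17)^{17} = 318982020509976309331579109376000/827240261886336764177 ≈ 3.856e+11.


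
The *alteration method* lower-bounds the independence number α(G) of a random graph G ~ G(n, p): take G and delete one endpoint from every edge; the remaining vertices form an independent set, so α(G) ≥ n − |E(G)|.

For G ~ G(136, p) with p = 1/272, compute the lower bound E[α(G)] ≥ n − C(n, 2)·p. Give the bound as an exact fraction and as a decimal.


E[|E(G)|] = C(136, 2)·p = 9180 · (1/272) = 135/4.
E[α(G)] ≥ n − E[|E(G)|] = 136 − 135/4 = 409/4.
Numerically: ≈ 102.250000.
(This is only a lower bound; the true E[α(G)] may be larger.)

E[α(G)] ≥ 409/4 ≈ 102.250000.


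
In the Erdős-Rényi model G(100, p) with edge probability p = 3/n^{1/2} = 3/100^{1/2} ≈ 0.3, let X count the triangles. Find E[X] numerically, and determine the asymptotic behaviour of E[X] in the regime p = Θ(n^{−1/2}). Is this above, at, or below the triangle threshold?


Number of potential triangles: C(100, 3) = 161700.
Each occurs with probability p³ ≈ (0.3)³ ≈ 2.7000000e-02.
By linearity: E[X] = C(100, 3)·p³ ≈ 161700 · 2.7000000e-02 ≈ 4365.90000.
Since α = 1/2 < 1, p = c/n^{1/2} ≫ 1/n is above the triangle threshold p ~ 1/n. Asymptotically E[X] ~ (c³/6)·n^{3(1−α)} = (3³/6)·n^{1.5} → ∞; triangles are abundant w.h.p.

E[X] ≈ 4365.90000; in regime p = Θ(1/n^{1/2}) E[X] diverges (above the triangle threshold p ~ 1/n).


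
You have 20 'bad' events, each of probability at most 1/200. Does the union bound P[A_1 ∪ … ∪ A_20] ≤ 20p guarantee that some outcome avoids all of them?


Union bound: P[∪_{i=1}^{20} A_i] ≤ Σ_i P[A_i] ≤ 20·p = 20·(1/200) = 1/10.
Numerically: 1/10 ≈ 0.1000000.
Is 1/10 < 1? YES.
Since P[∪ A_i] ≤ 1/10 < 1, the complement has P[∩ A_i^c] ≥ 1 − 1/10 = 9/10 > 0, so some outcome avoids every A_i.

20·p = 1/10 ≈ 0.1000000; existence CERTIFIED by the union bound.


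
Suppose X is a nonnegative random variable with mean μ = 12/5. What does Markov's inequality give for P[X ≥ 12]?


μ = E[X] = 12/5, a = 12.
Markov: P[X ≥ 12] ≤ μ/a = (12/5)/12 = 1/5.
Numerically: ≈ 0.200000.
(Since a = 12 > μ = 2.400000, the bound 1/5 is < 1 and informative.)

P[X ≥ 12] ≤ 1/5 ≈ 0.200000.


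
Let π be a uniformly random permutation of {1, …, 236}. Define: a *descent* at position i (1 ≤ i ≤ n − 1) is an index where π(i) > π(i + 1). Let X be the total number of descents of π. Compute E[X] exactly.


Write X = Σ X_I over i = 1, …, 235, with X_I the indicator of one descent.
There are 235 indicators.
For each fixed i, the pair (π(i), π(i+1)) is a uniformly random ordered pair of distinct values from {1, …, 236}; by symmetry P[π(i) > π(i+1)] = 1/2.
By linearity: E[X] = 235 · (1/2) = (236 − 1) · (1/2) = 235/2 ≈ 117.5000.

E[X] = 235/2 = 117.5000.


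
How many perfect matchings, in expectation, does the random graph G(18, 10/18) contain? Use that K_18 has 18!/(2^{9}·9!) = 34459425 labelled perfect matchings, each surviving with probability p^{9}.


K_18 has 18!/(2^{9}·9!) = 34459425 labelled perfect matchings.
For each such perfect matching H, let X_H = 1 if all 9 edges of H are present in G. Then P[X_H = 1] = p^{9} = (5/9)^{9} = 1953125/387420489.
Summing the indicators: E[X] = Σ_H E[X_H] = 34459425 · p^{9} = 34459425 · 1953125/387420489 = 830908203125/4782969.
Numerically: E[X] ≈ 1.737e+05.

E[X] = 34459425 · (5/9)^{9} = 830908203125/4782969 ≈ 1.737e+05.


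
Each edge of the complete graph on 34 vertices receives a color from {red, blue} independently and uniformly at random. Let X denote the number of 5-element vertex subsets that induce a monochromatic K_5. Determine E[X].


Let X = Σ_S X_S over the C(34, 5) = 278256 subsets S of size 5, where X_S = 1 if the K_5 on S is monochromatic.
For a fixed S, the K_5 on S has C(5, 2) = 10 edges. P[all 10 edges red] = (1/2)^10, and likewise for blue, so P[monochromatic] = 2·(1/2)^10 = 2^{1 − 10} = 1/512.
By linearity: E[X] = C(34, 5) · 2^{1 − 10} = 278256 · 1/512 = 17391/32.
Numerically: E[X] ≈ 543.46875.

E[X] = C(34,5)·2^(1−C(5,2)) = 17391/32 ≈ 543.46875.
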